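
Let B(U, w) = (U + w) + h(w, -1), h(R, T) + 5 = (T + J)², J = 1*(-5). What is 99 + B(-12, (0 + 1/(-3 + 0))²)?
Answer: 1063/9 ≈ 118.11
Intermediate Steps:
J = -5
h(R, T) = -5 + (-5 + T)² (h(R, T) = -5 + (T - 5)² = -5 + (-5 + T)²)
B(U, w) = 31 + U + w (B(U, w) = (U + w) + (-5 + (-5 - 1)²) = (U + w) + (-5 + (-6)²) = (U + w) + (-5 + 36) = (U + w) + 31 = 31 + U + w)
99 + B(-12, (0 + 1/(-3 + 0))²) = 99 + (31 - 12 + (0 + 1/(-3 + 0))²) = 99 + (31 - 12 + (0 + 1/(-3))²) = 99 + (31 - 12 + (0 - ⅓)²) = 99 + (31 - 12 + (-⅓)²) = 99 + (31 - 12 + ⅑) = 99 + 172/9 = 1063/9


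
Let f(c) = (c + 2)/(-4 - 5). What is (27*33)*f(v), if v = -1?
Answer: -99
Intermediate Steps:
f(c) = -2/9 - c/9 (f(c) = (2 + c)/(-9) = (2 + c)*(-⅑) = -2/9 - c/9)
(27*33)*f(v) = (27*33)*(-2/9 - ⅑*(-1)) = 891*(-2/9 + ⅑) = 891*(-⅑) = -99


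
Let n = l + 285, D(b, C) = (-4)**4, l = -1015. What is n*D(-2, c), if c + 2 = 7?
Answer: -186880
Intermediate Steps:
c = 5 (c = -2 + 7 = 5)
D(b, C) = 256
n = -730 (n = -1015 + 285 = -730)
n*D(-2, c) = -730*256 = -186880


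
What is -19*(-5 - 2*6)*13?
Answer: 4199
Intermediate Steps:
-19*(-5 - 2*6)*13 = -19*(-5 - 12)*13 = -19*(-17)*13 = 323*13 = 4199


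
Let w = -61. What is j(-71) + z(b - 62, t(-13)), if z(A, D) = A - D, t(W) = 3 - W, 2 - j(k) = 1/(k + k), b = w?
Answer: -19453/142 ≈ -136.99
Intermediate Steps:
b = -61
j(k) = 2 - 1/(2*k) (j(k) = 2 - 1/(k + k) = 2 - 1/(2*k))
j(-71) + z(b - 62, t(-13)) = (2 - 1/2/(-71)) + ((-61 - 62) - (3 - 1*(-13))) = (2 - 1/2*(-1/71)) + (-123 - (3 + 13)) = (2 + 1/142) + (-123 - 1*16) = 285/142 + (-123 - 16) = 285/142 - 139 = -19453/142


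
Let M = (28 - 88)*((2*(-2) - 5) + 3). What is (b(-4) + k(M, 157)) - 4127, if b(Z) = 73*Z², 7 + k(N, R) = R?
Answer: -2809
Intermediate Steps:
M = 360 (M = -60*((-4 - 5) + 3) = -60*(-9 + 3) = -60*(-6) = 360)
k(N, R) = -7 + R
(b(-4) + k(M, 157)) - 4127 = (73*(-4)² + (-7 + 157)) - 4127 = (73*16 + 150) - 4127 = (1168 + 150) - 4127 = 1318 - 4127 = -2809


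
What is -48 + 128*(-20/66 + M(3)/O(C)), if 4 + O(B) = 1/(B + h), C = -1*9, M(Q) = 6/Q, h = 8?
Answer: -22768/165 ≈ -137.99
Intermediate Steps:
C = -9
O(B) = -4 + 1/(8 + B) (O(B) = -4 + 1/(B + 8) = -4 + 1/(8 + B))
-48 + 128*(-20/66 + M(3)/O(C)) = -48 + 128*(-20/66 + (6/3)/(((-31 - 4*(-9))/(8 - 9)))) = -48 + 128*(-20*1/66 + (6*(⅓))/(((-31 + 36)/(-1)))) = -48 + 128*(-10/33 + 2/((-1*5))) = -48 + 128*(-10/33 + 2/(-5)) = -48 + 128*(-10/33 + 2*(-⅕)) = -48 + 128*(-10/33 - ⅖) = -48 + 128*(-116/165) = -48 - 14848/165 = -22768/165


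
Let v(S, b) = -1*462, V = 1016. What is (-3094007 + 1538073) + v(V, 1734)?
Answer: -1556396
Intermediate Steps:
v(S, b) = -462
(-3094007 + 1538073) + v(V, 1734) = (-3094007 + 1538073) - 462 = -1555934 - 462 = -1556396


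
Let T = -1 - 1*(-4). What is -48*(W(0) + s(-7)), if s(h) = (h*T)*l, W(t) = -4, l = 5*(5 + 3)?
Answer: 40512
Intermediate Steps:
l = 40 (l = 5*8 = 40)
T = 3 (T = -1 + 4 = 3)
s(h) = 120*h (s(h) = (h*3)*40 = (3*h)*40 = 120*h)
-48*(W(0) + s(-7)) = -48*(-4 + 120*(-7)) = -48*(-4 - 840) = -48*(-844) = 40512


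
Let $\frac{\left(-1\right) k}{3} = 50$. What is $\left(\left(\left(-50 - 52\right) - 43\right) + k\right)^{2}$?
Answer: $87025$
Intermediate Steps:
$k = -150$ ($k = \left(-3\right) 50 = -150$)
$\left(\left(\left(-50 - 52\right) - 43\right) + k\right)^{2} = \left(\left(\left(-50 - 52\right) - 43\right) - 150\right)^{2} = \left(\left(-102 - 43\right) - 150\right)^{2} = \left(-145 - 150\right)^{2} = \left(-295\right)^{2} = 87025$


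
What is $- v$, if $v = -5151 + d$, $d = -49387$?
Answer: $54538$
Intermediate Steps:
$v = -54538$ ($v = -5151 - 49387 = -54538$)
$- v = \left(-1\right) \left(-54538\right) = 54538$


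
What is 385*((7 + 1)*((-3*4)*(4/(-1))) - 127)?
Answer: 98945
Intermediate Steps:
385*((7 + 1)*((-3*4)*(4/(-1))) - 127) = 385*(8*(-48*(-1)) - 127) = 385*(8*(-12*(-4)) - 127) = 385*(8*48 - 127) = 385*(384 - 127) = 385*257 = 98945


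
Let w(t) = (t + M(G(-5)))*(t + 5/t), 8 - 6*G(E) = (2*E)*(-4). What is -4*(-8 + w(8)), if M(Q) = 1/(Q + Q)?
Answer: -15409/64 ≈ -240.77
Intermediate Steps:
G(E) = 4/3 + 4*E/3 (G(E) = 4/3 - 2*E*(-4)/6 = 4/3 - (-4)*E/3 = 4/3 + 4*E/3)
M(Q) = 1/(2*Q)
w(t) = (-3/32 + t)*(t + 5/t) (w(t) = (t + 1/(2*(4/3 + (4/3)*(-5))))*(t + 5/t) = (t + 1/(2*(4/3 - 20/3)))*(t + 5/t) = (t + 1/(2*(-16/3)))*(t + 5/t) = (t + (½)*(-3/16))*(t + 5/t) = (t - 3/32)*(t + 5/t) = (-3/32 + t)*(t + 5/t))
-4*(-8 + w(8)) = -4*(-8 + (5 + 8² - 15/32/8 - 3/32*8)) = -4*(-8 + (5 + 64 - 15/32*⅛ - ¾)) = -4*(-8 + (5 + 64 - 15/256 - ¾)) = -4*(-8 + 17457/256) = -4*15409/256 = -15409/64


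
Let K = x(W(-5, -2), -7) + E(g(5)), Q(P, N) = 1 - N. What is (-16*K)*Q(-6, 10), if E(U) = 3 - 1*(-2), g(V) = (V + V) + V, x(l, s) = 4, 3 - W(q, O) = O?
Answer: 1296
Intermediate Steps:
W(q, O) = 3 - O
g(V) = 3*V (g(V) = 2*V + V = 3*V)
E(U) = 5 (E(U) = 3 + 2 = 5)
K = 9 (K = 4 + 5 = 9)
(-16*K)*Q(-6, 10) = (-16*9)*(1 - 1*10) = -144*(1 - 10) = -144*(-9) = 1296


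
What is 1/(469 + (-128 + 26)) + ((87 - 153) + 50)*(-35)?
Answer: 205521/367 ≈ 560.00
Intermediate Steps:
1/(469 + (-128 + 26)) + ((87 - 153) + 50)*(-35) = 1/(469 - 102) + (-66 + 50)*(-35) = 1/367 - 16*(-35) = 1/367 + 560 = 205521/367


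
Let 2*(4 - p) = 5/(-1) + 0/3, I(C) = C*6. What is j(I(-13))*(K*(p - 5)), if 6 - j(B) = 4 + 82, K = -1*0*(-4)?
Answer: 0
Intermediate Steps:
I(C) = 6*C
p = 13/2 (p = 4 - (5/(-1) + 0/3)/2 = 4 - (5*(-1) + 0*(⅓))/2 = 4 - (-5 + 0)/2 = 4 - ½*(-5) = 4 + 5/2 = 13/2 ≈ 6.5000)
K = 0 (K = 0*(-4) = 0)
j(B) = -80 (j(B) = 6 - (4 + 82) = 6 - 1*86 = 6 - 86 = -80)
j(I(-13))*(K*(p - 5)) = -0*(13/2 - 5) = -0*3/2 = -80*0 = 0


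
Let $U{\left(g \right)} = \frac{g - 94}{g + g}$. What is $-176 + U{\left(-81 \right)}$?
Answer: $- \frac{28337}{162} \approx -174.92$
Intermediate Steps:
$U{\left(g \right)} = \frac{-94 + g}{2 g}$
$-176 + U{\left(-81 \right)} = -176 + \frac{-94 - 81}{2 \left(-81\right)} = -176 + \frac{1}{2} \left(- \frac{1}{81}\right) \left(-175\right) = -176 + \frac{175}{162} = - \frac{28337}{162}$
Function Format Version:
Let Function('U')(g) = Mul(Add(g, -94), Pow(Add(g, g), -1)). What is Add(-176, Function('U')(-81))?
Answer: Rational(-28337, 162) ≈ -174.92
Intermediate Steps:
Function('U')(g) = Mul(Rational(1, 2), Pow(g, -1), Add(-94, g)) (Function('U')(g) = Mul(Add(-94, g), Pow(Mul(2, g), -1)) = Mul(Add(-94, g), Mul(Rational(1, 2), Pow(g, -1))) = Mul(Rational(1, 2), Pow(g, -1), Add(-94, g)))
Add(-176, Function('U')(-81)) = Add(-176, Mul(Rational(1, 2), Pow(-81, -1), Add(-94, -81))) = Add(-176, Mul(Rational(1, 2), Rational(-1, 81), -175)) = Add(-176, Rational(175, 162)) = Rational(-28337, 162)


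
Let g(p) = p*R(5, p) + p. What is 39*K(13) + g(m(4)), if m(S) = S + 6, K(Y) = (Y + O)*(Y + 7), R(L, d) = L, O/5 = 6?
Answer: 33600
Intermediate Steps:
O = 30 (O = 5*6 = 30)
K(Y) = (7 + Y)*(30 + Y) (K(Y) = (Y + 30)*(Y + 7) = (30 + Y)*(7 + Y) = (7 + Y)*(30 + Y))
m(S) = 6 + S
g(p) = 6*p (g(p) = p*5 + p = 5*p + p = 6*p)
39*K(13) + g(m(4)) = 39*(210 + 13² + 37*13) + 6*(6 + 4) = 39*(210 + 169 + 481) + 6*10 = 39*860 + 60 = 33540 + 60 = 33600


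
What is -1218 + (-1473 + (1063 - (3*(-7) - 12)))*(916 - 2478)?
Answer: 587656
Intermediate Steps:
-1218 + (-1473 + (1063 - (3*(-7) - 12)))*(916 - 2478) = -1218 + (-1473 + (1063 - (-21 - 12)))*(-1562) = -1218 + (-1473 + (1063 - 1*(-33)))*(-1562) = -1218 + (-1473 + (1063 + 33))*(-1562) = -1218 + (-1473 + 1096)*(-1562) = -1218 - 377*(-1562) = -1218 + 588874 = 587656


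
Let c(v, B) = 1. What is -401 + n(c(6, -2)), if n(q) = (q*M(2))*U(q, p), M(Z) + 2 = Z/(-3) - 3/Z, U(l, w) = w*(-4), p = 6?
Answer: -301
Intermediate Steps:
U(l, w) = -4*w
M(Z) = -2 - 3/Z - Z/3 (M(Z) = -2 + (Z/(-3) - 3/Z) = -2 + (Z*(-⅓) - 3/Z) = -2 + (-Z/3 - 3/Z) = -2 + (-3/Z - Z/3) = -2 - 3/Z - Z/3)
n(q) = 100*q (n(q) = (q*(-2 - 3/2 - ⅓*2))*(-4*6) = (q*(-2 - 3*½ - ⅔))*(-24) = (q*(-2 - 3/2 - ⅔))*(-24) = (q*(-25/6))*(-24) = -25*q/6*(-24) = 100*q)
-401 + n(c(6, -2)) = -401 + 100*1 = -401 + 100 = -301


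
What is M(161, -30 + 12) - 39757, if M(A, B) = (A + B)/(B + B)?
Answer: -1431395/36 ≈ -39761.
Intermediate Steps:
M(A, B) = (A + B)/(2*B) (M(A, B) = (A + B)/((2*B)) = (A + B)*(1/(2*B)) = (A + B)/(2*B))
M(161, -30 + 12) - 39757 = (161 + (-30 + 12))/(2*(-30 + 12)) - 39757 = (1/2)*(161 - 18)/(-18) - 39757 = (1/2)*(-1/18)*143 - 39757 = -143/36 - 39757 = -1431395/36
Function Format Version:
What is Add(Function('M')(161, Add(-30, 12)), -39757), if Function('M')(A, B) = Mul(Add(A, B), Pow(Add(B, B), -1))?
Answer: Rational(-1431395, 36) ≈ -39761.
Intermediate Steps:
Function('M')(A, B) = Mul(Rational(1, 2), Pow(B, -1), Add(A, B)) (Function('M')(A, B) = Mul(Add(A, B), Pow(Mul(2, B), -1)) = Mul(Add(A, B), Mul(Rational(1, 2), Pow(B, -1))) = Mul(Rational(1, 2), Pow(B, -1), Add(A, B)))
Add(Function('M')(161, Add(-30, 12)), -39757) = Add(Mul(Rational(1, 2), Pow(Add(-30, 12), -1), Add(161, Add(-30, 12))), -39757) = Add(Mul(Rational(1, 2), Pow(-18, -1), Add(161, -18)), -39757) = Add(Mul(Rational(1, 2), Rational(-1, 18), 143), -39757) = Add(Rational(-143, 36), -39757) = Rational(-1431395, 36)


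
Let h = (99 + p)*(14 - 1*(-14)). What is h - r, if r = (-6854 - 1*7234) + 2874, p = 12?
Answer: 14322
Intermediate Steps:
r = -11214 (r = (-6854 - 7234) + 2874 = -14088 + 2874 = -11214)
h = 3108 (h = (99 + 12)*(14 - 1*(-14)) = 111*(14 + 14) = 111*28 = 3108)
h - r = 3108 - 1*(-11214) = 3108 + 11214 = 14322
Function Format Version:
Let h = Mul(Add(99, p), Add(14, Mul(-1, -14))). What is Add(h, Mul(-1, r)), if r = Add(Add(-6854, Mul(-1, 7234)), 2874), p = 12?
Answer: 14322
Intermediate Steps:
r = -11214 (r = Add(Add(-6854, -7234), 2874) = Add(-14088, 2874) = -11214)
h = 3108 (h = Mul(Add(99, 12), Add(14, Mul(-1, -14))) = Mul(111, Add(14, 14)) = Mul(111, 28) = 3108)
Add(h, Mul(-1, r)) = Add(3108, Mul(-1, -11214)) = Add(3108, 11214) = 14322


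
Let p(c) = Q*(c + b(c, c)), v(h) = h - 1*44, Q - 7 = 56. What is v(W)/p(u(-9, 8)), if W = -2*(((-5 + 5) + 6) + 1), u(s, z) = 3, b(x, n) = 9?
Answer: -29/378 ≈ -0.076720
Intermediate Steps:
Q = 63 (Q = 7 + 56 = 63)
W = -14 (W = -2*((0 + 6) + 1) = -2*(6 + 1) = -2*7 = -14)
v(h) = -44 + h (v(h) = h - 44 = -44 + h)
p(c) = 567 + 63*c (p(c) = 63*(c + 9) = 63*(9 + c) = 567 + 63*c)
v(W)/p(u(-9, 8)) = (-44 - 14)/(567 + 63*3) = -58/(567 + 189) = -58/756 = -58*1/756 = -29/378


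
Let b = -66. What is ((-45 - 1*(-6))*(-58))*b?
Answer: -149292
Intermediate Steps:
((-45 - 1*(-6))*(-58))*b = ((-45 - 1*(-6))*(-58))*(-66) = ((-45 + 6)*(-58))*(-66) = -39*(-58)*(-66) = 2262*(-66) = -149292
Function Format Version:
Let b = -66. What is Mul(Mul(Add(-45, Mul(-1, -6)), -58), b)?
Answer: -149292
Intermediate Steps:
Mul(Mul(Add(-45, Mul(-1, -6)), -58), b) = Mul(Mul(Add(-45, Mul(-1, -6)), -58), -66) = Mul(Mul(Add(-45, 6), -58), -66) = Mul(Mul(-39, -58), -66) = Mul(2262, -66) = -149292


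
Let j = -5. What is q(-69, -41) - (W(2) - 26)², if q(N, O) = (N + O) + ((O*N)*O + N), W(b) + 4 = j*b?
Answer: -117768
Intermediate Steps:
W(b) = -4 - 5*b
q(N, O) = O + 2*N + N*O² (q(N, O) = (N + O) + ((N*O)*O + N) = (N + O) + (N*O² + N) = (N + O) + (N + N*O²) = O + 2*N + N*O²)
q(-69, -41) - (W(2) - 26)² = (-41 + 2*(-69) - 69*(-41)²) - ((-4 - 5*2) - 26)² = (-41 - 138 - 69*1681) - ((-4 - 10) - 26)² = (-41 - 138 - 115989) - (-14 - 26)² = -116168 - 1*(-40)² = -116168 - 1*1600 = -116168 - 1600 = -117768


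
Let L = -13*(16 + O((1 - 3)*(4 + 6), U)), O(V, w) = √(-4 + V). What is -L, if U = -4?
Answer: 208 + 26*I*√6 ≈ 208.0 + 63.687*I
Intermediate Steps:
L = -208 - 26*I*√6 (L = -13*(16 + √(-4 + (1 - 3)*(4 + 6))) = -13*(16 + √(-4 - 2*10)) = -13*(16 + √(-4 - 20)) = -13*(16 + √(-24)) = -13*(16 + 2*I*√6) = -208 - 26*I*√6 ≈ -208.0 - 63.687*I)
-L = -(-208 - 26*I*√6) = 208 + 26*I*√6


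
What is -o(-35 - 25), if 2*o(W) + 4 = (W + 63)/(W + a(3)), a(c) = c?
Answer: 77/38 ≈ 2.0263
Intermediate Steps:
o(W) = -2 + (63 + W)/(2*(3 + W)) (o(W) = -2 + ((W + 63)/(W + 3))/2 = -2 + ((63 + W)/(3 + W))/2 = -2 + (63 + W)/(2*(3 + W)))
-o(-35 - 25) = -3*(17 - (-35 - 25))/(2*(3 + (-35 - 25))) = -3*(17 - 1*(-60))/(2*(3 - 60)) = -3*(17 + 60)/(2*(-57)) = -3*(-1)*77/(2*57) = -1*(-77/38) = 77/38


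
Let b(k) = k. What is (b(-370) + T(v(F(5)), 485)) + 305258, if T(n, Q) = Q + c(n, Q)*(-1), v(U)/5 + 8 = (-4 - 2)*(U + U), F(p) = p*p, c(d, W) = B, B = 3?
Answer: 305370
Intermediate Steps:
c(d, W) = 3
F(p) = p²
v(U) = -40 - 60*U (v(U) = -40 + 5*((-4 - 2)*(U + U)) = -40 + 5*(-12*U) = -40 - 60*U)
T(n, Q) = -3 + Q (T(n, Q) = Q + 3*(-1) = Q - 3 = -3 + Q)
(b(-370) + T(v(F(5)), 485)) + 305258 = (-370 + (-3 + 485)) + 305258 = (-370 + 482) + 305258 = 112 + 305258 = 305370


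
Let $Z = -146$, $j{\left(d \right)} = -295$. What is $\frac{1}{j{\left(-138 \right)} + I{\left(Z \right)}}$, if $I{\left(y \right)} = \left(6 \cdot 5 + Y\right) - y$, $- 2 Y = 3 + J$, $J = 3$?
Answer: $- \frac{1}{122} \approx -0.0081967$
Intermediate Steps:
$Y = -3$ ($Y = - \frac{3 + 3}{2} = \left(- \frac{1}{2}\right) 6 = -3$)
$I{\left(y \right)} = 27 - y$ ($I{\left(y \right)} = \left(6 \cdot 5 - 3\right) - y = \left(30 - 3\right) - y = 27 - y$)
$\frac{1}{j{\left(-138 \right)} + I{\left(Z \right)}} = \frac{1}{-295 + \left(27 - -146\right)} = \frac{1}{-295 + \left(27 + 146\right)} = \frac{1}{-295 + 173} = \frac{1}{-122} = - \frac{1}{122}$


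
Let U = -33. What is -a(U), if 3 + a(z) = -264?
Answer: 267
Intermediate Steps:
a(z) = -267 (a(z) = -3 - 264 = -267)
-a(U) = -1*(-267) = 267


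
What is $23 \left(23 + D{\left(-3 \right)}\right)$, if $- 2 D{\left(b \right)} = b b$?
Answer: $\frac{851}{2} \approx 425.5$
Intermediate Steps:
$D{\left(b \right)} = - \frac{b^{2}}{2}$ ($D{\left(b \right)} = - \frac{b b}{2} = - \frac{b^{2}}{2}$)
$23 \left(23 + D{\left(-3 \right)}\right) = 23 \left(23 - \frac{\left(-3\right)^{2}}{2}\right) = 23 \left(23 - \frac{9}{2}\right) = 23 \cdot \frac{37}{2} = \frac{851}{2}$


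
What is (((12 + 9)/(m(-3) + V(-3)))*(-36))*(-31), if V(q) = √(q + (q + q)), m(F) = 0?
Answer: -7812*I ≈ -7812.0*I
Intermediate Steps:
V(q) = √3*√q (V(q) = √(q + 2*q) = √(3*q) = √3*√q)
(((12 + 9)/(m(-3) + V(-3)))*(-36))*(-31) = (((12 + 9)/(0 + √3*√(-3)))*(-36))*(-31) = ((21/(0 + √3*(I*√3)))*(-36))*(-31) = ((21/(0 + 3*I))*(-36))*(-31) = ((21/((3*I)))*(-36))*(-31) = ((21*(-I/3))*(-36))*(-31) = (-7*I*(-36))*(-31) = (252*I)*(-31) = -7812*I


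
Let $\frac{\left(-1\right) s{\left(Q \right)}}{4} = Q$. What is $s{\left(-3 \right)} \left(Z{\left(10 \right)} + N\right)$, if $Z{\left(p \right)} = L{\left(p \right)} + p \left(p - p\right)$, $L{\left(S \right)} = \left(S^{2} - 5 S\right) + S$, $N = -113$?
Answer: $-636$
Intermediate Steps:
$s{\left(Q \right)} = - 4 Q$
$L{\left(S \right)} = S^{2} - 4 S$
$Z{\left(p \right)} = p \left(-4 + p\right)$ ($Z{\left(p \right)} = p \left(-4 + p\right) + p \left(p - p\right) = p \left(-4 + p\right) + p 0 = p \left(-4 + p\right) + 0 = p \left(-4 + p\right)$)
$s{\left(-3 \right)} \left(Z{\left(10 \right)} + N\right) = \left(-4\right) \left(-3\right) \left(10 \left(-4 + 10\right) - 113\right) = 12 \left(10 \cdot 6 - 113\right) = 12 \left(60 - 113\right) = 12 \left(-53\right) = -636$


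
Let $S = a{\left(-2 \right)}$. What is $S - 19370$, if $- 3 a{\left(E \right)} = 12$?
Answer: $-19374$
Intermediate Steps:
$a{\left(E \right)} = -4$ ($a{\left(E \right)} = \left(- \frac{1}{3}\right) 12 = -4$)
$S = -4$
$S - 19370 = -4 - 19370 = -19374$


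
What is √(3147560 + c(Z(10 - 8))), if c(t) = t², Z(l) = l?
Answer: 14*√16059 ≈ 1774.1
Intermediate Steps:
√(3147560 + c(Z(10 - 8))) = √(3147560 + (10 - 8)²) = √(3147560 + 2²) = √(3147560 + 4) = √3147564 = 14*√16059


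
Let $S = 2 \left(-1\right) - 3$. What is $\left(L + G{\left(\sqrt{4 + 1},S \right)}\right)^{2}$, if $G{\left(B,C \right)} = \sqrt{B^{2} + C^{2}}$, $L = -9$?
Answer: $\left(9 - \sqrt{30}\right)^{2} \approx 12.41$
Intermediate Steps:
$S = -5$ ($S = -2 - 3 = -5$)
$\left(L + G{\left(\sqrt{4 + 1},S \right)}\right)^{2} = \left(-9 + \sqrt{\left(\sqrt{4 + 1}\right)^{2} + \left(-5\right)^{2}}\right)^{2} = \left(-9 + \sqrt{\left(\sqrt{5}\right)^{2} + 25}\right)^{2} = \left(-9 + \sqrt{5 + 25}\right)^{2} = \left(-9 + \sqrt{30}\right)^{2}$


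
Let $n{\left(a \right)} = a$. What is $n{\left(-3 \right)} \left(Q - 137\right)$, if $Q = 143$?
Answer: $-18$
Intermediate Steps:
$n{\left(-3 \right)} \left(Q - 137\right) = - 3 \left(143 - 137\right) = \left(-3\right) 6 = -18$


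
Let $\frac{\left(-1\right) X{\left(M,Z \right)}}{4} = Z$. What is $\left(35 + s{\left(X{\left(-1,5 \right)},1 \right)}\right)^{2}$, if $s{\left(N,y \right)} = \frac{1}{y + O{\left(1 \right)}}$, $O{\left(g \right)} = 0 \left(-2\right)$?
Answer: $1296$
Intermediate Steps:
$X{\left(M,Z \right)} = - 4 Z$
$O{\left(g \right)} = 0$
$s{\left(N,y \right)} = \frac{1}{y}$ ($s{\left(N,y \right)} = \frac{1}{y + 0} = \frac{1}{y}$)
$\left(35 + s{\left(X{\left(-1,5 \right)},1 \right)}\right)^{2} = \left(35 + 1^{-1}\right)^{2} = \left(35 + 1\right)^{2} = 36^{2} = 1296$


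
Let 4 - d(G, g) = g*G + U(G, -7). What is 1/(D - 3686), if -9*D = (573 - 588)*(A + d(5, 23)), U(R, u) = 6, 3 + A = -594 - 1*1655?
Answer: -3/22903 ≈ -0.00013099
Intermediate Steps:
A = -2252 (A = -3 + (-594 - 1*1655) = -3 + (-594 - 1655) = -3 - 2249 = -2252)
d(G, g) = -2 - G*g (d(G, g) = 4 - (g*G + 6) = 4 - (G*g + 6) = 4 - (6 + G*g) = 4 + (-6 - G*g) = -2 - G*g)
D = -11845/3 (D = -(573 - 588)*(-2252 + (-2 - 1*5*23))/9 = -(-5)*(-2252 + (-2 - 115))/3 = -(-5)*(-2252 - 117)/3 = -(-5)*(-2369)/3 = -⅑*35535 = -11845/3 ≈ -3948.3)
1/(D - 3686) = 1/(-11845/3 - 3686) = 1/(-22903/3) = -3/22903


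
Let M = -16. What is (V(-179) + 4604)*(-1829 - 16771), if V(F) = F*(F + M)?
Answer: -734867400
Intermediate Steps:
V(F) = F*(-16 + F) (V(F) = F*(F - 16) = F*(-16 + F))
(V(-179) + 4604)*(-1829 - 16771) = (-179*(-16 - 179) + 4604)*(-1829 - 16771) = (-179*(-195) + 4604)*(-18600) = (34905 + 4604)*(-18600) = 39509*(-18600) = -734867400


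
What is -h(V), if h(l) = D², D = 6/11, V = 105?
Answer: -36/121 ≈ -0.29752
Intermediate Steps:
D = 6/11 (D = 6*(1/11) = 6/11 ≈ 0.54545)
h(l) = 36/121 (h(l) = (6/11)² = 36/121)
-h(V) = -1*36/121 = -36/121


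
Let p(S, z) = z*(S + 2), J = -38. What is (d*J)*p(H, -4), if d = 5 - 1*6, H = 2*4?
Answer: -1520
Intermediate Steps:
H = 8
d = -1 (d = 5 - 6 = -1)
p(S, z) = z*(2 + S)
(d*J)*p(H, -4) = (-1*(-38))*(-4*(2 + 8)) = 38*(-4*10) = 38*(-40) = -1520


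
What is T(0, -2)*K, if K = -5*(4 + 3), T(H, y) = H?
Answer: 0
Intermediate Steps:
K = -35 (K = -5*7 = -35)
T(0, -2)*K = 0*(-35) = 0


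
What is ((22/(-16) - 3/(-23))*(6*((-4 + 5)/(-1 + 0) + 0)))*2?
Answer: 687/46 ≈ 14.935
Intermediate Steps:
((22/(-16) - 3/(-23))*(6*((-4 + 5)/(-1 + 0) + 0)))*2 = ((22*(-1/16) - 3*(-1/23))*(6*(1/(-1) + 0)))*2 = ((-11/8 + 3/23)*(6*(1*(-1) + 0)))*2 = -687*(-1 + 0)/92*2 = -687*(-1)/92*2 = -229/184*(-6)*2 = (687/92)*2 = 687/46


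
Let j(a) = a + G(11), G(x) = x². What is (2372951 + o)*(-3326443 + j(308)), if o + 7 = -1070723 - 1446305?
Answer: 479225401176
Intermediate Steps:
o = -2517035 (o = -7 + (-1070723 - 1446305) = -7 - 2517028 = -2517035)
j(a) = 121 + a (j(a) = a + 11² = a + 121 = 121 + a)
(2372951 + o)*(-3326443 + j(308)) = (2372951 - 2517035)*(-3326443 + (121 + 308)) = -144084*(-3326443 + 429) = -144084*(-3326014) = 479225401176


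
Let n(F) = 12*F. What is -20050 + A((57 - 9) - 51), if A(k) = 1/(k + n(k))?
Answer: -781951/39 ≈ -20050.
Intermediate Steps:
A(k) = 1/(13*k) (A(k) = 1/(k + 12*k) = 1/(13*k))
-20050 + A((57 - 9) - 51) = -20050 + 1/(13*((57 - 9) - 51)) = -20050 + 1/(13*(48 - 51)) = -20050 + (1/13)/(-3) = -20050 + (1/13)*(-1/3) = -20050 - 1/39 = -781951/39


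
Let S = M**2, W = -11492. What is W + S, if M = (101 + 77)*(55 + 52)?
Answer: 362738624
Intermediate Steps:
M = 19046 (M = 178*107 = 19046)
S = 362750116 (S = 19046**2 = 362750116)
W + S = -11492 + 362750116 = 362738624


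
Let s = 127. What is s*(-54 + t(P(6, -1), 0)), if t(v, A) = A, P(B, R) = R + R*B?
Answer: -6858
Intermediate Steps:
P(B, R) = R + B*R
s*(-54 + t(P(6, -1), 0)) = 127*(-54 + 0) = 127*(-54) = -6858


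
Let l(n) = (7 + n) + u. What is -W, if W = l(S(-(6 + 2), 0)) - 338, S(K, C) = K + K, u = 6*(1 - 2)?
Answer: 353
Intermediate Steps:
u = -6 (u = 6*(-1) = -6)
S(K, C) = 2*K
l(n) = 1 + n (l(n) = (7 + n) - 6 = 1 + n)
W = -353 (W = (1 + 2*(-(6 + 2))) - 338 = (1 + 2*(-1*8)) - 338 = (1 + 2*(-8)) - 338 = (1 - 16) - 338 = -15 - 338 = -353)
-W = -1*(-353) = 353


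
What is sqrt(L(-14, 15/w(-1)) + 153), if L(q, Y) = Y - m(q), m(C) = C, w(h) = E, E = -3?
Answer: 9*sqrt(2) ≈ 12.728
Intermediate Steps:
w(h) = -3
L(q, Y) = Y - q
sqrt(L(-14, 15/w(-1)) + 153) = sqrt((15/(-3) - 1*(-14)) + 153) = sqrt((15*(-1/3) + 14) + 153) = sqrt((-5 + 14) + 153) = sqrt(9 + 153) = sqrt(162) = 9*sqrt(2)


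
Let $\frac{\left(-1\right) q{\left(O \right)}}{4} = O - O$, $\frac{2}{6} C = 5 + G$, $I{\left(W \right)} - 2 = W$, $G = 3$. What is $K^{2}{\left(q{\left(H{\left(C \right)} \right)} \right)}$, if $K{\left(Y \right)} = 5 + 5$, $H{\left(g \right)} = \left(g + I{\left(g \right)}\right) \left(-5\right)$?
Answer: $100$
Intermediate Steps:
$I{\left(W \right)} = 2 + W$
$C = 24$ ($C = 3 \left(5 + 3\right) = 3 \cdot 8 = 24$)
$H{\left(g \right)} = -10 - 10 g$ ($H{\left(g \right)} = \left(g + \left(2 + g\right)\right) \left(-5\right) = \left(2 + 2 g\right) \left(-5\right) = -10 - 10 g$)
$q{\left(O \right)} = 0$ ($q{\left(O \right)} = - 4 \left(O - O\right) = \left(-4\right) 0 = 0$)
$K{\left(Y \right)} = 10$
$K^{2}{\left(q{\left(H{\left(C \right)} \right)} \right)} = 10^{2} = 100$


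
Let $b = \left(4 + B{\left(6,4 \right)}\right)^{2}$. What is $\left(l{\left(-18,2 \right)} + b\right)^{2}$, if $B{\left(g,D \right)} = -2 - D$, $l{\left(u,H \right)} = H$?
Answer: $36$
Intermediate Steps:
$b = 4$ ($b = \left(4 - 6\right)^{2} = \left(-2\right)^{2} = 4$)
$\left(l{\left(-18,2 \right)} + b\right)^{2} = \left(2 + 4\right)^{2} = 6^{2} = 36$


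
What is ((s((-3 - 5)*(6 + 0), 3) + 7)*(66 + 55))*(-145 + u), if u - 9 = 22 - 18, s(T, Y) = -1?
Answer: -95832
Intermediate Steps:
u = 13 (u = 9 + (22 - 18) = 9 + 4 = 13)
((s((-3 - 5)*(6 + 0), 3) + 7)*(66 + 55))*(-145 + u) = ((-1 + 7)*(66 + 55))*(-145 + 13) = (6*121)*(-132) = 726*(-132) = -95832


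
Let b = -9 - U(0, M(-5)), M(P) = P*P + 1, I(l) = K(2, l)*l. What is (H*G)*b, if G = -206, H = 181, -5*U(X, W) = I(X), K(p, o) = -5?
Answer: 335574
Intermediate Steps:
I(l) = -5*l
M(P) = 1 + P**2 (M(P) = P**2 + 1 = 1 + P**2)
U(X, W) = X (U(X, W) = -(-1)*X = X)
b = -9 (b = -9 - 1*0 = -9 + 0 = -9)
(H*G)*b = (181*(-206))*(-9) = -37286*(-9) = 335574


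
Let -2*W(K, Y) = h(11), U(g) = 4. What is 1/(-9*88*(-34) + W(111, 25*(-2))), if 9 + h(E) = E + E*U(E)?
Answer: 1/26905 ≈ 3.7168e-5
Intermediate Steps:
h(E) = -9 + 5*E (h(E) = -9 + (E + E*4) = -9 + (E + 4*E) = -9 + 5*E)
W(K, Y) = -23 (W(K, Y) = -(-9 + 5*11)/2 = -(-9 + 55)/2 = -1/2*46 = -23)
1/(-9*88*(-34) + W(111, 25*(-2))) = 1/(-9*88*(-34) - 23) = 1/(-792*(-34) - 23) = 1/(26928 - 23) = 1/26905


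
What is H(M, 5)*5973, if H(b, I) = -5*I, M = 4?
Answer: -149325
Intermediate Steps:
H(M, 5)*5973 = -5*5*5973 = -25*5973 = -149325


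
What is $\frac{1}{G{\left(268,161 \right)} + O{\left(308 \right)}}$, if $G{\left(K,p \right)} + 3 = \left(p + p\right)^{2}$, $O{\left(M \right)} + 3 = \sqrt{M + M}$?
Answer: $\frac{51839}{5374563534} - \frac{\sqrt{154}}{5374563534} \approx 9.6429 \cdot 10^{-6}$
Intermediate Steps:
$O{\left(M \right)} = -3 + \sqrt{2} \sqrt{M}$ ($O{\left(M \right)} = -3 + \sqrt{M + M} = -3 + \sqrt{2 M} = -3 + \sqrt{2} \sqrt{M}$)
$G{\left(K,p \right)} = -3 + 4 p^{2}$ ($G{\left(K,p \right)} = -3 + \left(p + p\right)^{2} = -3 + \left(2 p\right)^{2} = -3 + 4 p^{2}$)
$\frac{1}{G{\left(268,161 \right)} + O{\left(308 \right)}} = \frac{1}{\left(-3 + 4 \cdot 161^{2}\right) - \left(3 - \sqrt{2} \sqrt{308}\right)} = \frac{1}{\left(-3 + 4 \cdot 25921\right) - \left(3 - \sqrt{2} \cdot 2 \sqrt{77}\right)} = \frac{1}{\left(-3 + 103684\right) - \left(3 - 2 \sqrt{154}\right)} = \frac{1}{103681 - \left(3 - 2 \sqrt{154}\right)} = \frac{1}{103678 + 2 \sqrt{154}}$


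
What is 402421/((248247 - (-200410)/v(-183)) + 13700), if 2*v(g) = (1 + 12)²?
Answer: 68009149/44669863 ≈ 1.5225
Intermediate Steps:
v(g) = 169/2 (v(g) = (1 + 12)²/2 = (½)*13² = (½)*169 = 169/2)
402421/((248247 - (-200410)/v(-183)) + 13700) = 402421/((248247 - (-200410)/169/2) + 13700) = 402421/((248247 - (-200410)*2/169) + 13700) = 402421/((248247 - 1*(-400820/169)) + 13700) = 402421/((248247 + 400820/169) + 13700) = 402421/(42354563/169 + 13700) = 402421/(44669863/169) = 402421*(169/44669863) = 68009149/44669863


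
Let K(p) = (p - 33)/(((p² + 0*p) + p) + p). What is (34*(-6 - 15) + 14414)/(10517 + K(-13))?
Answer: 391820/300777 ≈ 1.3027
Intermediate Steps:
K(p) = (-33 + p)/(p² + 2*p) (K(p) = (-33 + p)/(((p² + 0) + p) + p) = (-33 + p)/((p² + p) + p) = (-33 + p)/((p + p²) + p) = (-33 + p)/(p² + 2*p))
(34*(-6 - 15) + 14414)/(10517 + K(-13)) = (34*(-6 - 15) + 14414)/(10517 + (-33 - 13)/((-13)*(2 - 13))) = (34*(-21) + 14414)/(10517 - 1/13*(-46)/(-11)) = (-714 + 14414)/(10517 - 1/13*(-1/11)*(-46)) = 13700/(10517 - 46/143) = 13700/(1503885/143) = 13700*(143/1503885) = 391820/300777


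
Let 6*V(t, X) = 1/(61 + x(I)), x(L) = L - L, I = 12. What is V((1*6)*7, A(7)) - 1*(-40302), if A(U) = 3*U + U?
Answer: 14750533/366 ≈ 40302.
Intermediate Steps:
A(U) = 4*U
x(L) = 0
V(t, X) = 1/366 (V(t, X) = 1/(6*(61 + 0)) = (⅙)/61 = (⅙)*(1/61) = 1/366)
V((1*6)*7, A(7)) - 1*(-40302) = 1/366 - 1*(-40302) = 1/366 + 40302 = 14750533/366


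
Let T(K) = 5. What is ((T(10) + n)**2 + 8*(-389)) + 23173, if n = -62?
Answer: 23310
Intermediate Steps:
((T(10) + n)**2 + 8*(-389)) + 23173 = ((5 - 62)**2 + 8*(-389)) + 23173 = ((-57)**2 - 3112) + 23173 = (3249 - 3112) + 23173 = 137 + 23173 = 23310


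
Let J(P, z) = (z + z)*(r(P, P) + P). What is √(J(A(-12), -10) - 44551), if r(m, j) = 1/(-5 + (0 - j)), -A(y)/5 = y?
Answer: I*√7731867/13 ≈ 213.89*I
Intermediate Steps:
A(y) = -5*y
r(m, j) = 1/(-5 - j)
J(P, z) = 2*z*(P - 1/(5 + P)) (J(P, z) = (z + z)*(-1/(5 + P) + P) = (2*z)*(P - 1/(5 + P)) = 2*z*(P - 1/(5 + P)))
√(J(A(-12), -10) - 44551) = √(2*(-10)*(-1 + (-5*(-12))*(5 - 5*(-12)))/(5 - 5*(-12)) - 44551) = √(2*(-10)*(-1 + 60*(5 + 60))/(5 + 60) - 44551) = √(2*(-10)*(-1 + 60*65)/65 - 44551) = √(2*(-10)*(1/65)*(-1 + 3900) - 44551) = √(2*(-10)*(1/65)*3899 - 44551) = √(-15596/13 - 44551) = √(-594759/13) = I*√7731867/13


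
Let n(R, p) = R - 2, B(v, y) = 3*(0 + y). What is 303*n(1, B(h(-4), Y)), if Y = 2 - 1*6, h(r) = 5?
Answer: -303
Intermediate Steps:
Y = -4 (Y = 2 - 6 = -4)
B(v, y) = 3*y
n(R, p) = -2 + R
303*n(1, B(h(-4), Y)) = 303*(-2 + 1) = 303*(-1) = -303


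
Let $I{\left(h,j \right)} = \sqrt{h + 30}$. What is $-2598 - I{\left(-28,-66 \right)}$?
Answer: $-2598 - \sqrt{2} \approx -2599.4$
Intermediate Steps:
$I{\left(h,j \right)} = \sqrt{30 + h}$
$-2598 - I{\left(-28,-66 \right)} = -2598 - \sqrt{30 - 28} = -2598 - \sqrt{2}$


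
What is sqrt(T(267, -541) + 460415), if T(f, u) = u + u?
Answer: 3*sqrt(51037) ≈ 677.74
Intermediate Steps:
T(f, u) = 2*u
sqrt(T(267, -541) + 460415) = sqrt(2*(-541) + 460415) = sqrt(-1082 + 460415) = sqrt(459333) = 3*sqrt(51037)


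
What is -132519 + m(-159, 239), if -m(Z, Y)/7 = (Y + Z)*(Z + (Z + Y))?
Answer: -88279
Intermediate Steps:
m(Z, Y) = -7*(Y + Z)*(Y + 2*Z) (m(Z, Y) = -7*(Y + Z)*(Z + (Z + Y)) = -7*(Y + Z)*(Z + (Y + Z)) = -7*(Y + Z)*(Y + 2*Z))
-132519 + m(-159, 239) = -132519 + (-14*(-159)² - 7*239² - 21*239*(-159)) = -132519 + (-14*25281 - 7*57121 + 798021) = -132519 + (-353934 - 399847 + 798021) = -132519 + 44240 = -88279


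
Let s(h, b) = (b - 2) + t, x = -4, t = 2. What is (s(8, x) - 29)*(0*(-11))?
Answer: 0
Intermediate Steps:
s(h, b) = b (s(h, b) = (b - 2) + 2 = (-2 + b) + 2 = b)
(s(8, x) - 29)*(0*(-11)) = (-4 - 29)*(0*(-11)) = -33*0 = 0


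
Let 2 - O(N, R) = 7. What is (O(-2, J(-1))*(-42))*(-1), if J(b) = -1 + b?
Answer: -210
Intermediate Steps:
O(N, R) = -5 (O(N, R) = 2 - 1*7 = 2 - 7 = -5)
(O(-2, J(-1))*(-42))*(-1) = -5*(-42)*(-1) = 210*(-1) = -210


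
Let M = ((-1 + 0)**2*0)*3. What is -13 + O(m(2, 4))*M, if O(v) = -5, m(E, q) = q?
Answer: -13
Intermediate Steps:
M = 0 (M = ((-1)**2*0)*3 = (1*0)*3 = 0*3 = 0)
-13 + O(m(2, 4))*M = -13 - 5*0 = -13 + 0 = -13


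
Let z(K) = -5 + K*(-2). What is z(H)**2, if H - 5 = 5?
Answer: 625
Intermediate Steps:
H = 10 (H = 5 + 5 = 10)
z(K) = -5 - 2*K
z(H)**2 = (-5 - 2*10)**2 = (-5 - 20)**2 = (-25)**2 = 625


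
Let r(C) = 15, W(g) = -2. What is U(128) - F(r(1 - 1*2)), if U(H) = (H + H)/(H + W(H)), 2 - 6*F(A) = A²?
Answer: 4939/126 ≈ 39.198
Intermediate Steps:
F(A) = ⅓ - A²/6
U(H) = 2*H/(-2 + H) (U(H) = (H + H)/(H - 2) = (2*H)/(-2 + H) = 2*H/(-2 + H))
U(128) - F(r(1 - 1*2)) = 2*128/(-2 + 128) - (⅓ - ⅙*15²) = 2*128/126 - (⅓ - ⅙*225) = 2*128*(1/126) - (⅓ - 75/2) = 128/63 - 1*(-223/6) = 128/63 + 223/6 = 4939/126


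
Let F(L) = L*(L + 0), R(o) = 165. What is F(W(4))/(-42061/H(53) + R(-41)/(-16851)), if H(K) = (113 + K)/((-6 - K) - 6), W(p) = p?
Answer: 14918752/15356672275 ≈ 0.00097148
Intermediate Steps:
H(K) = (113 + K)/(-12 - K)
F(L) = L² (F(L) = L*L = L²)
F(W(4))/(-42061/H(53) + R(-41)/(-16851)) = 4²/(-42061*(12 + 53)/(-113 - 1*53) + 165/(-16851)) = 16/(-42061*65/(-113 - 53) + 165*(-1/16851)) = 16/(-42061/((1/65)*(-166)) - 55/5617) = 16/(-42061/(-166/65) - 55/5617) = 16/(-42061*(-65/166) - 55/5617) = 16/(2733965/166 - 55/5617) = 16/(15356672275/932422) = 16*(932422/15356672275) = 14918752/15356672275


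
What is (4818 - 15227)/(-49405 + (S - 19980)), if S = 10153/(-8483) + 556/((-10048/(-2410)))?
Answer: 110904231032/737864643563 ≈ 0.15030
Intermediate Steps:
S = 1408107917/10654648 (S = 10153*(-1/8483) + 556/((-10048*(-1/2410))) = -10153/8483 + 556/(5024/1205) = -10153/8483 + 556*(1205/5024) = -10153/8483 + 167495/1256 = 1408107917/10654648 ≈ 132.16)
(4818 - 15227)/(-49405 + (S - 19980)) = (4818 - 15227)/(-49405 + (1408107917/10654648 - 19980)) = -10409/(-49405 - 211471759123/10654648) = -10409/(-737864643563/10654648) = -10409*(-10654648/737864643563) = 110904231032/737864643563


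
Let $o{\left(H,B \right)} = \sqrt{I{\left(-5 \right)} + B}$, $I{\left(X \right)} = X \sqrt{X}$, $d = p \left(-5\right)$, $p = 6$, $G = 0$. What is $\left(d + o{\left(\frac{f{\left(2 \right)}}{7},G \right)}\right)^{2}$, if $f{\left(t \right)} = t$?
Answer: $\left(30 + 5^{\frac{3}{4}} \left(- i\right)^{\frac{5}{2}}\right)^{2} \approx 758.14 + 130.68 i$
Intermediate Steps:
$d = -30$ ($d = 6 \left(-5\right) = -30$)
$I{\left(X \right)} = X^{\frac{3}{2}}$
$o{\left(H,B \right)} = \sqrt{B - 5 i \sqrt{5}}$ ($o{\left(H,B \right)} = \sqrt{\left(-5\right)^{\frac{3}{2}} + B} = \sqrt{- 5 i \sqrt{5} + B} = \sqrt{B - 5 i \sqrt{5}}$)
$\left(d + o{\left(\frac{f{\left(2 \right)}}{7},G \right)}\right)^{2} = \left(-30 + \sqrt{0 - 5 i \sqrt{5}}\right)^{2} = \left(-30 + \sqrt{- 5 i \sqrt{5}}\right)^{2} = \left(-30 + 5^{\frac{3}{4}} \sqrt{- i}\right)^{2}$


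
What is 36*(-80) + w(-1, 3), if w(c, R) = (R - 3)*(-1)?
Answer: -2880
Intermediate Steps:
w(c, R) = 3 - R (w(c, R) = (-3 + R)*(-1) = 3 - R)
36*(-80) + w(-1, 3) = 36*(-80) + (3 - 1*3) = -2880 + (3 - 3) = -2880 + 0 = -2880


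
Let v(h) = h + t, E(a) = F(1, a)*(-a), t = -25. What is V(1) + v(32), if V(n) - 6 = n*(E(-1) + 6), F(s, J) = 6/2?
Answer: 22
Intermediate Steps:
F(s, J) = 3 (F(s, J) = 6*(½) = 3)
E(a) = -3*a (E(a) = 3*(-a) = -3*a)
V(n) = 6 + 9*n (V(n) = 6 + n*(-3*(-1) + 6) = 6 + n*(3 + 6) = 6 + n*9 = 6 + 9*n)
v(h) = -25 + h (v(h) = h - 25 = -25 + h)
V(1) + v(32) = (6 + 9*1) + (-25 + 32) = (6 + 9) + 7 = 15 + 7 = 22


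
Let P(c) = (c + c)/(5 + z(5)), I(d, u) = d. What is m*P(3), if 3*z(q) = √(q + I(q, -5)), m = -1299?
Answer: -70146/43 + 23382*√10/215 ≈ -1287.4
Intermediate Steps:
z(q) = √2*√q/3 (z(q) = √(q + q)/3 = √(2*q)/3 = (√2*√q)/3 = √2*√q/3)
P(c) = 2*c/(5 + √10/3) (P(c) = (c + c)/(5 + √2*√5/3) = (2*c)/(5 + √10/3) = 2*c/(5 + √10/3))
m*P(3) = -1299*((18/43)*3 - 6/215*3*√10) = -1299*(54/43 - 18*√10/215) = -70146/43 + 23382*√10/215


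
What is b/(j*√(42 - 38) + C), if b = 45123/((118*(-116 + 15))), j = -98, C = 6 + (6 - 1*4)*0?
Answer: 45123/2264420 ≈ 0.019927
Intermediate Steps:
C = 6 (C = 6 + (6 - 4)*0 = 6 + 2*0 = 6 + 0 = 6)
b = -45123/11918 (b = 45123/((118*(-101))) = 45123/(-11918) = 45123*(-1/11918) = -45123/11918 ≈ -3.7861)
b/(j*√(42 - 38) + C) = -45123/(11918*(-98*√(42 - 38) + 6)) = -45123/(11918*(-98*√4 + 6)) = -45123/(11918*(-98*2 + 6)) = -45123/(11918*(-196 + 6)) = -45123/11918/(-190) = -45123/11918*(-1/190) = 45123/2264420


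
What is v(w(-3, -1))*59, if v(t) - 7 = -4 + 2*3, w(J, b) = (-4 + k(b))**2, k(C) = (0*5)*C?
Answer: 531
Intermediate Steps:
k(C) = 0 (k(C) = 0*C = 0)
w(J, b) = 16 (w(J, b) = (-4 + 0)**2 = (-4)**2 = 16)
v(t) = 9 (v(t) = 7 + (-4 + 2*3) = 7 + (-4 + 6) = 7 + 2 = 9)
v(w(-3, -1))*59 = 9*59 = 531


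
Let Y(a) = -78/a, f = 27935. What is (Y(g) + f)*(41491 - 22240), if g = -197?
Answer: 105943508523/197 ≈ 5.3778e+8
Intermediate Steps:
(Y(g) + f)*(41491 - 22240) = (-78/(-197) + 27935)*(41491 - 22240) = (-78*(-1/197) + 27935)*19251 = (78/197 + 27935)*19251 = (5503273/197)*19251 = 105943508523/197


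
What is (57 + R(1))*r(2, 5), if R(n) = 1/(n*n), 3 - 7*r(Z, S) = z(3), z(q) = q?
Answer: 0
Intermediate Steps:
r(Z, S) = 0 (r(Z, S) = 3/7 - 1/7*3 = 3/7 - 3/7 = 0)
R(n) = n**(-2)
(57 + R(1))*r(2, 5) = (57 + 1**(-2))*0 = (57 + 1)*0 = 58*0 = 0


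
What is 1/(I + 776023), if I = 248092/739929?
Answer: 739929/574202170459 ≈ 1.2886e-6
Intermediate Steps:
I = 248092/739929 (I = 248092*(1/739929) = 248092/739929 ≈ 0.33529)
1/(I + 776023) = 1/(248092/739929 + 776023) = 1/(574202170459/739929) = 739929/574202170459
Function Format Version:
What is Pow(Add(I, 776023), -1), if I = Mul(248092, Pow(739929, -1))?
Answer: Rational(739929, 574202170459) ≈ 1.2886e-6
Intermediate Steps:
I = Rational(248092, 739929) (I = Mul(248092, Rational(1, 739929)) = Rational(248092, 739929) ≈ 0.33529)
Pow(Add(I, 776023), -1) = Pow(Add(Rational(248092, 739929), 776023), -1) = Pow(Rational(574202170459, 739929), -1) = Rational(739929, 574202170459)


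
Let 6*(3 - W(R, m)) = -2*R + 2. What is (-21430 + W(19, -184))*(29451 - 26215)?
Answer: -69318356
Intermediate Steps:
W(R, m) = 8/3 + R/3 (W(R, m) = 3 - (-2*R + 2)/6 = 3 - (2 - 2*R)/6 = 3 + (-⅓ + R/3) = 8/3 + R/3)
(-21430 + W(19, -184))*(29451 - 26215) = (-21430 + (8/3 + (⅓)*19))*(29451 - 26215) = (-21430 + (8/3 + 19/3))*3236 = (-21430 + 9)*3236 = -21421*3236 = -69318356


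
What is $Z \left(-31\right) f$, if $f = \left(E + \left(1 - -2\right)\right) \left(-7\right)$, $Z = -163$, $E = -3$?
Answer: $0$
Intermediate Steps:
$f = 0$ ($f = \left(-3 + \left(1 - -2\right)\right) \left(-7\right) = \left(-3 + \left(1 + 2\right)\right) \left(-7\right) = \left(-3 + 3\right) \left(-7\right) = 0 \left(-7\right) = 0$)
$Z \left(-31\right) f = \left(-163\right) \left(-31\right) 0 = 5053 \cdot 0 = 0$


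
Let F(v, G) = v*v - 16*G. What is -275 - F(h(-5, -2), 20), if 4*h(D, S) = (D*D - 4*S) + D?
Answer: -4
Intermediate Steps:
h(D, S) = -S + D/4 + D**2/4 (h(D, S) = ((D*D - 4*S) + D)/4 = ((D**2 - 4*S) + D)/4 = (D + D**2 - 4*S)/4 = -S + D/4 + D**2/4)
F(v, G) = v**2 - 16*G
-275 - F(h(-5, -2), 20) = -275 - ((-1*(-2) + (1/4)*(-5) + (1/4)*(-5)**2)**2 - 16*20) = -275 - ((2 - 5/4 + (1/4)*25)**2 - 320) = -275 - ((2 - 5/4 + 25/4)**2 - 320) = -275 - (7**2 - 320) = -275 - (49 - 320) = -275 - 1*(-271) = -275 + 271 = -4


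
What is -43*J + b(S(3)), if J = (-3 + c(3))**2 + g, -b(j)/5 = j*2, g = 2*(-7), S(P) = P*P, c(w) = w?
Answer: 512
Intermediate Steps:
S(P) = P**2
g = -14
b(j) = -10*j (b(j) = -5*j*2 = -10*j)
J = -14 (J = (-3 + 3)**2 - 14 = 0**2 - 14 = 0 - 14 = -14)
-43*J + b(S(3)) = -43*(-14) - 10*3**2 = 602 - 10*9 = 602 - 90 = 512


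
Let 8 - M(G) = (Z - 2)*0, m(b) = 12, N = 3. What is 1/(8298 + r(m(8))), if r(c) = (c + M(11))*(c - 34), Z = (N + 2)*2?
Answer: 1/7858 ≈ 0.00012726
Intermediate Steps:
Z = 10 (Z = (3 + 2)*2 = 5*2 = 10)
M(G) = 8 (M(G) = 8 - (10 - 2)*0 = 8 - 8*0 = 8 - 1*0 = 8 + 0 = 8)
r(c) = (-34 + c)*(8 + c) (r(c) = (c + 8)*(c - 34) = (8 + c)*(-34 + c) = (-34 + c)*(8 + c))
1/(8298 + r(m(8))) = 1/(8298 + (-272 + 12**2 - 26*12)) = 1/(8298 + (-272 + 144 - 312)) = 1/(8298 - 440) = 1/7858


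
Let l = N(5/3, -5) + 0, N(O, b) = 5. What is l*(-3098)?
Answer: -15490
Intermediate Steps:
l = 5 (l = 5 + 0 = 5)
l*(-3098) = 5*(-3098) = -15490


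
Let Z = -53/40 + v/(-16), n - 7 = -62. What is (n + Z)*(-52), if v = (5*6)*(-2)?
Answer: 27339/10 ≈ 2733.9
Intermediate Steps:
n = -55 (n = 7 - 62 = -55)
v = -60 (v = 30*(-2) = -60)
Z = 97/40 (Z = -53/40 - 60/(-16) = -53*1/40 - 60*(-1/16) = -53/40 + 15/4 = 97/40 ≈ 2.4250)
(n + Z)*(-52) = (-55 + 97/40)*(-52) = -2103/40*(-52) = 27339/10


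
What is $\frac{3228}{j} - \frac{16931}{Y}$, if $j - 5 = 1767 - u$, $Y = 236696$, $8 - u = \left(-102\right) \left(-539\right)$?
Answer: $- \frac{32774019}{2238434072} \approx -0.014641$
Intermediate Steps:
$u = -54970$ ($u = 8 - \left(-102\right) \left(-539\right) = 8 - 54978 = -54970$)
$j = 56742$ ($j = 5 + \left(1767 - -54970\right) = 5 + \left(1767 + 54970\right) = 5 + 56737 = 56742$)
$\frac{3228}{j} - \frac{16931}{Y} = \frac{3228}{56742} - \frac{16931}{236696} = 3228 \cdot \frac{1}{56742} - \frac{16931}{236696} = \frac{538}{9457} - \frac{16931}{236696} = - \frac{32774019}{2238434072}$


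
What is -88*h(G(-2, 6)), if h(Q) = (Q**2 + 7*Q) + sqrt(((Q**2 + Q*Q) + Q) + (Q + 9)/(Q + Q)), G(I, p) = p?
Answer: -6864 - 44*sqrt(317) ≈ -7647.4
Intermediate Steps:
h(Q) = Q**2 + sqrt(Q + 2*Q**2 + (9 + Q)/(2*Q)) + 7*Q (h(Q) = (Q**2 + 7*Q) + sqrt(((Q**2 + Q**2) + Q) + (9 + Q)/((2*Q))) = (Q**2 + 7*Q) + sqrt((2*Q**2 + Q) + (9 + Q)*(1/(2*Q))) = (Q**2 + 7*Q) + sqrt((Q + 2*Q**2) + (9 + Q)/(2*Q)) = (Q**2 + 7*Q) + sqrt(Q + 2*Q**2 + (9 + Q)/(2*Q)) = Q**2 + sqrt(Q + 2*Q**2 + (9 + Q)/(2*Q)) + 7*Q)
-88*h(G(-2, 6)) = -88*(6**2 + sqrt(2 + 4*6 + 8*6**2 + 18/6)/2 + 7*6) = -88*(36 + sqrt(2 + 24 + 8*36 + 18*(1/6))/2 + 42) = -88*(36 + sqrt(2 + 24 + 288 + 3)/2 + 42) = -88*(36 + sqrt(317)/2 + 42) = -88*(78 + sqrt(317)/2) = -6864 - 44*sqrt(317)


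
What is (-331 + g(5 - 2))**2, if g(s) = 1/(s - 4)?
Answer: 110224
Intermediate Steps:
g(s) = 1/(-4 + s)
(-331 + g(5 - 2))**2 = (-331 + 1/(-4 + (5 - 2)))**2 = (-331 + 1/(-4 + 3))**2 = (-331 + 1/(-1))**2 = (-331 - 1)**2 = (-332)**2 = 110224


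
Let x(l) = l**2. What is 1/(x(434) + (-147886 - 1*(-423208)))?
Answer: 1/463678 ≈ 2.1567e-6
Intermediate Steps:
1/(x(434) + (-147886 - 1*(-423208))) = 1/(434**2 + (-147886 - 1*(-423208))) = 1/(188356 + (-147886 + 423208)) = 1/(188356 + 275322) = 1/463678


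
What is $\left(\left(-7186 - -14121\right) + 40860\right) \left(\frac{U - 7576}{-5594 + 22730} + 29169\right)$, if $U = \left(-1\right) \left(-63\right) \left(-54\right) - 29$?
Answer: $\frac{2654369550635}{1904} \approx 1.3941 \cdot 10^{9}$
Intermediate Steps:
$U = -3431$ ($U = 63 \left(-54\right) - 29 = -3402 - 29 = -3431$)
$\left(\left(-7186 - -14121\right) + 40860\right) \left(\frac{U - 7576}{-5594 + 22730} + 29169\right) = \left(\left(-7186 - -14121\right) + 40860\right) \left(\frac{-3431 - 7576}{-5594 + 22730} + 29169\right) = \left(\left(-7186 + 14121\right) + 40860\right) \left(- \frac{11007}{17136} + 29169\right) = \left(6935 + 40860\right) \left(\left(-11007\right) \frac{1}{17136} + 29169\right) = 47795 \left(- \frac{1223}{1904} + 29169\right) = 47795 \cdot \frac{55536553}{1904} = \frac{2654369550635}{1904}$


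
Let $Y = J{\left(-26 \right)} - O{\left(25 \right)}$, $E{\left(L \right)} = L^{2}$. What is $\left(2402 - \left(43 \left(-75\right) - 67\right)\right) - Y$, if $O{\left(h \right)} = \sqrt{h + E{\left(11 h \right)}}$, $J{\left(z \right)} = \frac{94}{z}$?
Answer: $\frac{74069}{13} + 5 \sqrt{3026} \approx 5972.7$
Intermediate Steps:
$O{\left(h \right)} = \sqrt{h + 121 h^{2}}$ ($O{\left(h \right)} = \sqrt{h + \left(11 h\right)^{2}} = \sqrt{h + 121 h^{2}}$)
$Y = - \frac{47}{13} - 5 \sqrt{3026}$ ($Y = \frac{94}{-26} - \sqrt{25 \left(1 + 121 \cdot 25\right)} = 94 \left(- \frac{1}{26}\right) - \sqrt{25 \left(1 + 3025\right)} = - \frac{47}{13} - \sqrt{25 \cdot 3026} = - \frac{47}{13} - \sqrt{75650} = - \frac{47}{13} - 5 \sqrt{3026} \approx -278.66$)
$\left(2402 - \left(43 \left(-75\right) - 67\right)\right) - Y = \left(2402 - \left(43 \left(-75\right) - 67\right)\right) - \left(- \frac{47}{13} - 5 \sqrt{3026}\right) = \left(2402 - \left(-3225 - 67\right)\right) + \left(\frac{47}{13} + 5 \sqrt{3026}\right) = \left(2402 - -3292\right) + \left(\frac{47}{13} + 5 \sqrt{3026}\right) = \left(2402 + 3292\right) + \left(\frac{47}{13} + 5 \sqrt{3026}\right) = 5694 + \left(\frac{47}{13} + 5 \sqrt{3026}\right) = \frac{74069}{13} + 5 \sqrt{3026}$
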